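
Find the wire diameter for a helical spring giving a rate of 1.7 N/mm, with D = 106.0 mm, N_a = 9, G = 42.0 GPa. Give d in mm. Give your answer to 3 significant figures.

d = (8D³N_a·k / G)^(1/4) = (8·106.0³·9·1.7 / (42.0×10³))^0.25
  = (3471)^0.25 = 7.6756 mm

7.68 mm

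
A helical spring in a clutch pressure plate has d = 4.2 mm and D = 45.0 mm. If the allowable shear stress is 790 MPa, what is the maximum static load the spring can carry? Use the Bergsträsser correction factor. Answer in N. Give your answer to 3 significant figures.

C = D/d = 45.0/4.2 = 10.7143
K_B = (4C+2)/(4C−3) = 44.857/39.857 = 1.1254
τ_max = K·8FD/(πd³) → F_max = τ_allow·πd³/(8DK)
F_max = 790·π·4.2³/(8·45.0·1.1254) = 1.8388e+05/405.16 = 453.83 N

454 N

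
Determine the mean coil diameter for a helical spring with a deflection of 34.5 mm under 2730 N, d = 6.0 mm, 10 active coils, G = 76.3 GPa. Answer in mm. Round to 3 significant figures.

25.0 mm

Required rate k = F/δ = 2730/34.5 = 79.13 N/mm
D = (Gd⁴/(8N_a·k))^(1/3) = (76.3×10³·6.0⁴/(8·10·79.13))^(1/3)
  = (15620.5)^(1/3) = 24.9976 mm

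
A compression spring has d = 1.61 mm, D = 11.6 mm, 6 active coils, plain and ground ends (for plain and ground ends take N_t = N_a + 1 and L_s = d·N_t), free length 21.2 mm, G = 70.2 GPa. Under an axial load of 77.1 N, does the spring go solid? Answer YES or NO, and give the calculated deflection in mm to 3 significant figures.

k = Gd⁴/(8D³N_a) = (70.2×10³)(1.61⁴)/(8·11.6³·6) = 6.2954 N/mm
N_t = 7; L_s = 1.61·7 = 11.27 mm; δ_solid = L₀ − L_s = 21.2 − 11.27 = 9.93 mm
δ = F/k = 77.1/6.2954 = 12.247 mm
δ ≥ δ_solid → spring goes solid

YES, δ = 12.2 mm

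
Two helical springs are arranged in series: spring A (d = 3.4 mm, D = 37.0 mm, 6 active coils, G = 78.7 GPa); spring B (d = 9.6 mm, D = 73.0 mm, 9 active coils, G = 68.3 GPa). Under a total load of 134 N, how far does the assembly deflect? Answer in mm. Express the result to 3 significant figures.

37.4 mm

k_A = Gd⁴/(8D³N_a) = (78.7×10³)(3.4⁴)/(8·37.0³·6) = 4.3256 N/mm
k_B = Gd⁴/(8D³N_a) = (68.3×10³)(9.6⁴)/(8·73.0³·9) = 20.711 N/mm
Series: 1/k_eq = 1/4.3256 + 1/20.711 = 0.27947; k_eq = 3.5783 N/mm
δ = F/k_eq = 134/3.5783 = 37.448 mm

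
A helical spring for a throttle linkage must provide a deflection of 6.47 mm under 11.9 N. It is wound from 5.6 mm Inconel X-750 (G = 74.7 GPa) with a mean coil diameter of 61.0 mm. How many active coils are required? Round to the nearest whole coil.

Required rate k = F/δ = 11.9/6.47 = 1.8393 N/mm
N_a = Gd⁴/(8D³k) = (74.7×10³ × 5.6⁴)/(8 × 61.0³ × 1.8393)
    = 7.34637e+07 / 3.33981e+06 = 22 → 22 coils

22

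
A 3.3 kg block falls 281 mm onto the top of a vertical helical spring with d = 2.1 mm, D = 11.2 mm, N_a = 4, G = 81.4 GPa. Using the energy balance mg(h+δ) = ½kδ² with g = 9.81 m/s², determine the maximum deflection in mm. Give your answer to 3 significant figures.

k = Gd⁴/(8D³N_a) = (81.4×10³)(2.1⁴)/(8·11.2³·4) = 35.213 N/mm
W = mg = 3.3 × 9.81 = 32.373 N
½kδ² − Wδ − Wh = 0 → δ = (W + √(W² + 2kWh))/k
δ = (32.373 + √(1048 + 640644))/35.213 = (32.373 + 801.06)/35.213 = 23.669 mm

23.7 mm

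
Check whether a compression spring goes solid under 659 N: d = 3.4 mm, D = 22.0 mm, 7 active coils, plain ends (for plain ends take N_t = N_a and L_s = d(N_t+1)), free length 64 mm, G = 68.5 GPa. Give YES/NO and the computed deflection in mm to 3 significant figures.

k = Gd⁴/(8D³N_a) = (68.5×10³)(3.4⁴)/(8·22.0³·7) = 15.351 N/mm
N_t = 7; L_s = 3.4·8 = 27.2 mm; δ_solid = L₀ − L_s = 64 − 27.2 = 36.8 mm
δ = F/k = 659/15.351 = 42.927 mm
δ ≥ δ_solid → spring goes solid

YES, δ = 42.9 mm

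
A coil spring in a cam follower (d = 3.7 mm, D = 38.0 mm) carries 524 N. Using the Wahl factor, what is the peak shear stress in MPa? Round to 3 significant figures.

1140 MPa

Spring index C = D/d = 38.0/3.7 = 10.2703
K_W = (4C−1)/(4C−4) + 0.615/C = 40.081/37.081 + 0.0599 = 1.1408
τ₀ = 8FD/(πd³) = 8·524·38.0/(π·3.7³) = 159296/159.13 = 1001 MPa
τ_max = K·τ₀ = 1.1408 × 1001 = 1142 MPa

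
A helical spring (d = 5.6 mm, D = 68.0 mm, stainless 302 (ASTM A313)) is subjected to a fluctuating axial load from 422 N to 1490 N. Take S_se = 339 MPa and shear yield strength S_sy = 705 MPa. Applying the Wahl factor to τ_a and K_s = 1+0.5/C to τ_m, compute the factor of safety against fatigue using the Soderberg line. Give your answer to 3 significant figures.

C = D/d = 68.0/5.6 = 12.1429; K_W = (4C−1)/(4C−4)+0.615/C = 1.1180; K_s = 1+0.5/C = 1.0412
F_a = (F_max−F_min)/2 = 534 N; F_m = (F_max+F_min)/2 = 956 N
τ_a = K_W·8F_aD/(πd³) = 1.1180 × 526.53 = 588.64 MPa
τ_m = K_s·8F_mD/(πd³) = 1.0412 × 942.63 = 981.45 MPa
Soderberg: 1/n_f = τ_a/S_se + τ_m/S_sy = 588.64/339 + 981.45/705 = 1.73640 + 1.39212 = 3.1285
n_f = 1/3.1285 = 0.3196

0.320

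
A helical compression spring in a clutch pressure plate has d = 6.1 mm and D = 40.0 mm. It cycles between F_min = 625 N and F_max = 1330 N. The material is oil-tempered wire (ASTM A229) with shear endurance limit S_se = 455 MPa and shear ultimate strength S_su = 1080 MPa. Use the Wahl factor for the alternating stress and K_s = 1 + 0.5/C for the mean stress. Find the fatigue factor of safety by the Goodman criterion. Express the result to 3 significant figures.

1.16

C = D/d = 40.0/6.1 = 6.5574; K_W = (4C−1)/(4C−4)+0.615/C = 1.2287; K_s = 1+0.5/C = 1.0762
F_a = (F_max−F_min)/2 = 352.5 N; F_m = (F_max+F_min)/2 = 977.5 N
τ_a = K_W·8F_aD/(πd³) = 1.2287 × 158.19 = 194.37 MPa
τ_m = K_s·8F_mD/(πd³) = 1.0762 × 438.66 = 472.11 MPa
Goodman: 1/n_f = τ_a/S_se + τ_m/S_su = 194.37/455 + 472.11/1080 = 0.42719 + 0.43714 = 0.86432
n_f = 1/0.86432 = 1.157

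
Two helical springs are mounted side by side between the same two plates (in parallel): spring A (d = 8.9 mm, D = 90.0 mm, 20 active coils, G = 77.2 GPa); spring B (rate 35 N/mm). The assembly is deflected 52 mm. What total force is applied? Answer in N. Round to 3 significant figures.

k_A = Gd⁴/(8D³N_a) = (77.2×10³)(8.9⁴)/(8·90.0³·20) = 4.1527 N/mm
Parallel: k_eq = 4.1527 + 35 = 39.153 N/mm
F = k_eq·δ = 39.153·52 = 2035.9 N

2040 N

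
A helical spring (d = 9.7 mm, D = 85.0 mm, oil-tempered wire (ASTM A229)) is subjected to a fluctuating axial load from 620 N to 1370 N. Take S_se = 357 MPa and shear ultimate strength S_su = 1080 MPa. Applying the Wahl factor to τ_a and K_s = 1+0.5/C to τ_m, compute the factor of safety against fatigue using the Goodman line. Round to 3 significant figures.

1.92

C = D/d = 85.0/9.7 = 8.7629; K_W = (4C−1)/(4C−4)+0.615/C = 1.1668; K_s = 1+0.5/C = 1.0571
F_a = (F_max−F_min)/2 = 375 N; F_m = (F_max+F_min)/2 = 995 N
τ_a = K_W·8F_aD/(πd³) = 1.1668 × 88.935 = 103.77 MPa
τ_m = K_s·8F_mD/(πd³) = 1.0571 × 235.98 = 249.44 MPa
Goodman: 1/n_f = τ_a/S_se + τ_m/S_su = 103.77/357 + 249.44/1080 = 0.29067 + 0.23096 = 0.52163
n_f = 1/0.52163 = 1.917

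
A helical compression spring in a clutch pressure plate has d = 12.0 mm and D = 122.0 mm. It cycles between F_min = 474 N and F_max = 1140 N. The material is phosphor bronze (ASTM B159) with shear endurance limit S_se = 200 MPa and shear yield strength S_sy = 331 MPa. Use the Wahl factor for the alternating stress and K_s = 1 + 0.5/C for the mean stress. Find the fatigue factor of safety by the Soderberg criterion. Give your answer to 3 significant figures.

C = D/d = 122.0/12.0 = 10.1667; K_W = (4C−1)/(4C−4)+0.615/C = 1.1423; K_s = 1+0.5/C = 1.0492
F_a = (F_max−F_min)/2 = 333 N; F_m = (F_max+F_min)/2 = 807 N
τ_a = K_W·8F_aD/(πd³) = 1.1423 × 59.869 = 68.389 MPa
τ_m = K_s·8F_mD/(πd³) = 1.0492 × 145.09 = 152.22 MPa
Soderberg: 1/n_f = τ_a/S_se + τ_m/S_sy = 68.389/200 + 152.22/331 = 0.34194 + 0.45989 = 0.80183
n_f = 1/0.80183 = 1.247

1.25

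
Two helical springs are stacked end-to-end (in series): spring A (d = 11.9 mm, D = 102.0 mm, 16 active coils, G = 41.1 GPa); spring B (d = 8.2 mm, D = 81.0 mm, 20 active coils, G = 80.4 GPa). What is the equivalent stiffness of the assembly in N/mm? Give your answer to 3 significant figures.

k_A = Gd⁴/(8D³N_a) = (41.1×10³)(11.9⁴)/(8·102.0³·16) = 6.0676 N/mm
k_B = Gd⁴/(8D³N_a) = (80.4×10³)(8.2⁴)/(8·81.0³·20) = 4.275 N/mm
Series: 1/k_eq = 1/6.0676 + 1/4.275 = 0.39873; k_eq = 2.508 N/mm

2.51 N/mm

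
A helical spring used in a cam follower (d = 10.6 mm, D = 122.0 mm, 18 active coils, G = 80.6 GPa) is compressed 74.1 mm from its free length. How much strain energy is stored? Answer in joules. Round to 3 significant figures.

10.7 J

k = Gd⁴/(8D³N_a) = (80.6×10³)(10.6⁴)/(8·122.0³·18) = 3.8915 N/mm
U = ½kδ² = 0.5 × 3.8915 × 74.1² = 10684 N·mm = 10.684 J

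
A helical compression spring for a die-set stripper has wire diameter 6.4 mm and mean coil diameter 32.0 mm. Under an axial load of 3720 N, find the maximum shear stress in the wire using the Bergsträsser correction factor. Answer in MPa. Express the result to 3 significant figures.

Spring index C = D/d = 32.0/6.4 = 5.0000
K_B = (4C+2)/(4C−3) = 22.000/17.000 = 1.2941
τ₀ = 8FD/(πd³) = 8·3720·32.0/(π·6.4³) = 952320/823.55 = 1156.4 MPa
τ_max = K·τ₀ = 1.2941 × 1156.4 = 1496.5 MPa

1500 MPa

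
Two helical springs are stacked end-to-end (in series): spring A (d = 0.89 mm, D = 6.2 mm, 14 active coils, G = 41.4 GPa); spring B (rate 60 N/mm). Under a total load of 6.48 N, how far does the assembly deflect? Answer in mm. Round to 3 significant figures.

6.77 mm

k_A = Gd⁴/(8D³N_a) = (41.4×10³)(0.89⁴)/(8·6.2³·14) = 0.97312 N/mm
Series: 1/k_eq = 1/0.97312 + 1/60 = 1.0443; k_eq = 0.95759 N/mm
δ = F/k_eq = 6.48/0.95759 = 6.767 mm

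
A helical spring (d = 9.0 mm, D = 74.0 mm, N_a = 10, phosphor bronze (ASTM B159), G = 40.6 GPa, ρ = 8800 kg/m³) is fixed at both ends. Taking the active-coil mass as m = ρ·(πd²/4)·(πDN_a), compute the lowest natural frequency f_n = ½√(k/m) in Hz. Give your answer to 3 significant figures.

k = Gd⁴/(8D³N_a) = (40.6×10³)(9.0⁴)/(8·74.0³·10) = 8.217 N/mm = 8217 N/m
Wire length L = πDN_a = π·74.0·10 = 2324.8 mm
m = ρ·(πd²/4)·L = 8800 × 63.617×10⁻⁶ m² × 2.3248 m = 1.3015 kg
f_n = ½√(k/m) = 0.5·√(8217/1.3015) = 0.5·√(6313.5) = 39.729 Hz

39.7 Hz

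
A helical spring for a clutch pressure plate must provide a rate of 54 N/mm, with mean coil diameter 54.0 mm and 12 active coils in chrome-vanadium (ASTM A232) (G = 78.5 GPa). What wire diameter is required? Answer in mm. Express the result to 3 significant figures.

10.1 mm

d = (8D³N_a·k / G)^(1/4) = (8·54.0³·12·54 / (78.5×10³))^0.25
  = (10399)^0.25 = 10.0982 mm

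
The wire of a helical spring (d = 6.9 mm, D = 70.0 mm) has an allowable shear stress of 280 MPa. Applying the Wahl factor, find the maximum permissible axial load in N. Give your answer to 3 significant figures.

C = D/d = 70.0/6.9 = 10.1449
K_W = (4C−1)/(4C−4) + 0.615/C = 39.580/36.580 + 0.0606 = 1.1426
τ_max = K·8FD/(πd³) → F_max = τ_allow·πd³/(8DK)
F_max = 280·π·6.9³/(8·70.0·1.1426) = 2.8897e+05/639.88 = 451.61 N

452 N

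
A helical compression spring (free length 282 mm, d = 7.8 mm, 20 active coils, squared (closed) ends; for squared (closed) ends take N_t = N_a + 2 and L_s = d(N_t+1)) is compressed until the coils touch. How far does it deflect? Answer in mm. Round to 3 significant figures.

N_t = 22; L_s = 7.8·23 = 179.4 mm
δ_solid = L₀ − L_s = 282 − 179.4 = 102.6 mm

103 mm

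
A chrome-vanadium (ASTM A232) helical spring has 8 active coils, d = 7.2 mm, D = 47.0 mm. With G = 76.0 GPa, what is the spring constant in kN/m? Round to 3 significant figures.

k = Gd⁴/(8D³N_a) = (76.0×10³ × 7.2⁴) / (8 × 47.0³ × 8)
  = 2.04241e+08 / 6.64467e+06 = 30.738 N/mm

30.7 kN/m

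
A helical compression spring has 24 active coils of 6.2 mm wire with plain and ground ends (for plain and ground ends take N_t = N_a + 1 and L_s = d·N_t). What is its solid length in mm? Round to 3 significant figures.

155 mm

plain and ground ends: N_t = N_a + 1 = 24 + 1 = 25
L_s = d·N_t = 6.2 × 25 = 155 mm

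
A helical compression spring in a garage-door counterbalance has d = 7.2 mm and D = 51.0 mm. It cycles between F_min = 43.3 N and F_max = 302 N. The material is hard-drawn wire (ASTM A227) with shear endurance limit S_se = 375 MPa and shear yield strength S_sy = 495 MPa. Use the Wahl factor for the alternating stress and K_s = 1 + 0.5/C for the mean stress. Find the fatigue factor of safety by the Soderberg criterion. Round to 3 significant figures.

C = D/d = 51.0/7.2 = 7.0833; K_W = (4C−1)/(4C−4)+0.615/C = 1.2101; K_s = 1+0.5/C = 1.0706
F_a = (F_max−F_min)/2 = 129.35 N; F_m = (F_max+F_min)/2 = 172.65 N
τ_a = K_W·8F_aD/(πd³) = 1.2101 × 45.007 = 54.463 MPa
τ_m = K_s·8F_mD/(πd³) = 1.0706 × 60.073 = 64.313 MPa
Soderberg: 1/n_f = τ_a/S_se + τ_m/S_sy = 54.463/375 + 64.313/495 = 0.14524 + 0.12993 = 0.27516
n_f = 1/0.27516 = 3.634

3.63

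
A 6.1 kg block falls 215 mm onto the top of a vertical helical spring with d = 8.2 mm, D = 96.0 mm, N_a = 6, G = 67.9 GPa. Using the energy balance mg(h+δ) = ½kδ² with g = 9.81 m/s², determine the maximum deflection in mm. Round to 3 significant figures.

k = Gd⁴/(8D³N_a) = (67.9×10³)(8.2⁴)/(8·96.0³·6) = 7.2289 N/mm
W = mg = 6.1 × 9.81 = 59.841 N
½kδ² − Wδ − Wh = 0 → δ = (W + √(W² + 2kWh))/k
δ = (59.841 + √(3580.9 + 186011))/7.2289 = (59.841 + 435.42)/7.2289 = 68.512 mm

68.5 mm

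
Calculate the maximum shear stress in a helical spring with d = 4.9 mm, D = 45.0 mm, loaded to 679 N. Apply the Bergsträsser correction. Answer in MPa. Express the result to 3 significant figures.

759 MPa

Spring index C = D/d = 45.0/4.9 = 9.1837
K_B = (4C+2)/(4C−3) = 38.735/33.735 = 1.1482
τ₀ = 8FD/(πd³) = 8·679·45.0/(π·4.9³) = 244440/369.61 = 661.35 MPa
τ_max = K·τ₀ = 1.1482 × 661.35 = 759.38 MPa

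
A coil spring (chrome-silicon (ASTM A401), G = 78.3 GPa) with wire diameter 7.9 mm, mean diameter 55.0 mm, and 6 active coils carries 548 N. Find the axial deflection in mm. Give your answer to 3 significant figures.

14.3 mm

k = Gd⁴/(8D³N_a) = (78.3×10³)(7.9⁴)/(8·55.0³·6) = 38.189 N/mm
δ = F/k = 548 / 38.189 = 14.35 mm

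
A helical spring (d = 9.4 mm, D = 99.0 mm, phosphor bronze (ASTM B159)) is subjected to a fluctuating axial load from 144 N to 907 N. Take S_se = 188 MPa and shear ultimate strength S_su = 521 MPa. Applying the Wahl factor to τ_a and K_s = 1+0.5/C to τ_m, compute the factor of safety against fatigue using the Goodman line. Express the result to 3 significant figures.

C = D/d = 99.0/9.4 = 10.5319; K_W = (4C−1)/(4C−4)+0.615/C = 1.1371; K_s = 1+0.5/C = 1.0475
F_a = (F_max−F_min)/2 = 381.5 N; F_m = (F_max+F_min)/2 = 525.5 N
τ_a = K_W·8F_aD/(πd³) = 1.1371 × 115.79 = 131.67 MPa
τ_m = K_s·8F_mD/(πd³) = 1.0475 × 159.5 = 167.07 MPa
Goodman: 1/n_f = τ_a/S_se + τ_m/S_su = 131.67/188 + 167.07/521 = 0.70036 + 0.32068 = 1.021
n_f = 1/1.021 = 0.9794

0.979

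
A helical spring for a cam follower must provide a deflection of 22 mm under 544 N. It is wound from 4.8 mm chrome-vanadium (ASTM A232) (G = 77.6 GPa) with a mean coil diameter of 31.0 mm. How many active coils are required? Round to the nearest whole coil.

Required rate k = F/δ = 544/22 = 24.727 N/mm
N_a = Gd⁴/(8D³k) = (77.6×10³ × 4.8⁴)/(8 × 31.0³ × 24.727)
    = 4.11933e+07 / 5.8932e+06 = 6.99 → 7 coils

7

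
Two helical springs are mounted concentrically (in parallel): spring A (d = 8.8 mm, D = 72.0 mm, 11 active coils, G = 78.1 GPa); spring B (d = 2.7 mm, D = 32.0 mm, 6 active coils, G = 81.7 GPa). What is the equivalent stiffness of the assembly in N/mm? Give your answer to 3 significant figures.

17.0 N/mm

k_A = Gd⁴/(8D³N_a) = (78.1×10³)(8.8⁴)/(8·72.0³·11) = 14.259 N/mm
k_B = Gd⁴/(8D³N_a) = (81.7×10³)(2.7⁴)/(8·32.0³·6) = 2.7605 N/mm
Parallel: k_eq = 14.259 + 2.7605 = 17.02 N/mm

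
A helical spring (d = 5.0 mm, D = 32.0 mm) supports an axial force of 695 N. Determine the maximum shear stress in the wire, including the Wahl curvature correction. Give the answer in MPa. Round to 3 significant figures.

560 MPa

Spring index C = D/d = 32.0/5.0 = 6.4000
K_W = (4C−1)/(4C−4) + 0.615/C = 24.600/21.600 + 0.0961 = 1.2350
τ₀ = 8FD/(πd³) = 8·695·32.0/(π·5.0³) = 177920/392.7 = 453.07 MPa
τ_max = K·τ₀ = 1.2350 × 453.07 = 559.53 MPa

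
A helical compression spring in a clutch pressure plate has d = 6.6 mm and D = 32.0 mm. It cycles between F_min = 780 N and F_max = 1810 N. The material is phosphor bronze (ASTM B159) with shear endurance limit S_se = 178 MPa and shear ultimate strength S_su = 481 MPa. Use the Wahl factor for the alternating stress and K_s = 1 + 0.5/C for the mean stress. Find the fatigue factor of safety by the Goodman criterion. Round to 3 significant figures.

0.519

C = D/d = 32.0/6.6 = 4.8485; K_W = (4C−1)/(4C−4)+0.615/C = 1.3217; K_s = 1+0.5/C = 1.1031
F_a = (F_max−F_min)/2 = 515 N; F_m = (F_max+F_min)/2 = 1295 N
τ_a = K_W·8F_aD/(πd³) = 1.3217 × 145.97 = 192.93 MPa
τ_m = K_s·8F_mD/(πd³) = 1.1031 × 367.05 = 404.9 MPa
Goodman: 1/n_f = τ_a/S_se + τ_m/S_su = 192.93/178 + 404.9/481 = 1.08389 + 0.84180 = 1.9257
n_f = 1/1.9257 = 0.5193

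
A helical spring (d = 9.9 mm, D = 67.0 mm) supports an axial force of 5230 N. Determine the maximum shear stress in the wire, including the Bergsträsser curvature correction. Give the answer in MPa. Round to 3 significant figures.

1110 MPa

Spring index C = D/d = 67.0/9.9 = 6.7677
K_B = (4C+2)/(4C−3) = 29.071/24.071 = 1.2077
τ₀ = 8FD/(πd³) = 8·5230·67.0/(π·9.9³) = 2.80328e+06/3048.3 = 919.63 MPa
τ_max = K·τ₀ = 1.2077 × 919.63 = 1110.7 MPa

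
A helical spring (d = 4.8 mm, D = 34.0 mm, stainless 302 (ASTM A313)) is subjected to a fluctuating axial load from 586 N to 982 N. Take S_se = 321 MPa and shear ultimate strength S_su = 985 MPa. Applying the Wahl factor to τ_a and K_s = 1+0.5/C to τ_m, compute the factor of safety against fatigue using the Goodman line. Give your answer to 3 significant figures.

C = D/d = 34.0/4.8 = 7.0833; K_W = (4C−1)/(4C−4)+0.615/C = 1.2101; K_s = 1+0.5/C = 1.0706
F_a = (F_max−F_min)/2 = 198 N; F_m = (F_max+F_min)/2 = 784 N
τ_a = K_W·8F_aD/(πd³) = 1.2101 × 155.01 = 187.58 MPa
τ_m = K_s·8F_mD/(πd³) = 1.0706 × 613.78 = 657.1 MPa
Goodman: 1/n_f = τ_a/S_se + τ_m/S_su = 187.58/321 + 657.1/985 = 0.58436 + 0.66711 = 1.2515
n_f = 1/1.2515 = 0.7991

0.799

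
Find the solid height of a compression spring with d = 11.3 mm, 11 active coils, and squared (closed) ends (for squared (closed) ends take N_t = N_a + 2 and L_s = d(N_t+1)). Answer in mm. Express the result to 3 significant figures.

squared (closed) ends: N_t = N_a + 2 = 11 + 2 = 13
L_s = d·(N_t+1) = 11.3 × 14 = 158.2 mm

158 mm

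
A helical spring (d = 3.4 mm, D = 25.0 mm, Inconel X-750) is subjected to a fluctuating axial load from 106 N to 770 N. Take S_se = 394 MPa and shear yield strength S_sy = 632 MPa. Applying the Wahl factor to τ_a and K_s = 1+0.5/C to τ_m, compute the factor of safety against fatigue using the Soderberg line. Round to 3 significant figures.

0.352

C = D/d = 25.0/3.4 = 7.3529; K_W = (4C−1)/(4C−4)+0.615/C = 1.2017; K_s = 1+0.5/C = 1.0680
F_a = (F_max−F_min)/2 = 332 N; F_m = (F_max+F_min)/2 = 438 N
τ_a = K_W·8F_aD/(πd³) = 1.2017 × 537.75 = 646.21 MPa
τ_m = K_s·8F_mD/(πd³) = 1.0680 × 709.44 = 757.69 MPa
Soderberg: 1/n_f = τ_a/S_se + τ_m/S_sy = 646.21/394 + 757.69/632 = 1.64014 + 1.19887 = 2.839
n_f = 1/2.839 = 0.3522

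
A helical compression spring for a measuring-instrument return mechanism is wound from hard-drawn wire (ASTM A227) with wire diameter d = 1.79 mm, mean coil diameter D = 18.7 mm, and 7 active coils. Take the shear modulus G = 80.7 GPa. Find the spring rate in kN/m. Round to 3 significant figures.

2.26 kN/m

k = Gd⁴/(8D³N_a) = (80.7×10³ × 1.79⁴) / (8 × 18.7³ × 7)
  = 828487 / 366195 = 2.2624 N/mm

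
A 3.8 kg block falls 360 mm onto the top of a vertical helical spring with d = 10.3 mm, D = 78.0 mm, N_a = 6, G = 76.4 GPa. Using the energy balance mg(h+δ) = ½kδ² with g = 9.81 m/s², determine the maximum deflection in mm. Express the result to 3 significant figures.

27.7 mm

k = Gd⁴/(8D³N_a) = (76.4×10³)(10.3⁴)/(8·78.0³·6) = 37.75 N/mm
W = mg = 3.8 × 9.81 = 37.278 N
½kδ² − Wδ − Wh = 0 → δ = (W + √(W² + 2kWh))/k
δ = (37.278 + √(1389.6 + 1.01322e+06))/37.75 = (37.278 + 1007.3)/37.75 = 27.67 mm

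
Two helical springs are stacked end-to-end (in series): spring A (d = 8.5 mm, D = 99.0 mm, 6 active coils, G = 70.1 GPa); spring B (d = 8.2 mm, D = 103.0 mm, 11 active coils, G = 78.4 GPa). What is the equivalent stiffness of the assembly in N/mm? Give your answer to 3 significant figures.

2.51 N/mm

k_A = Gd⁴/(8D³N_a) = (70.1×10³)(8.5⁴)/(8·99.0³·6) = 7.8568 N/mm
k_B = Gd⁴/(8D³N_a) = (78.4×10³)(8.2⁴)/(8·103.0³·11) = 3.6862 N/mm
Series: 1/k_eq = 1/7.8568 + 1/3.6862 = 0.39856; k_eq = 2.509 N/mm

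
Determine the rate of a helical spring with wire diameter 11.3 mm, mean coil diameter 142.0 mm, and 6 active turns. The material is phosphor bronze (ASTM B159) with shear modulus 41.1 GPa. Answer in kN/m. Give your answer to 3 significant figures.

4.88 kN/m

k = Gd⁴/(8D³N_a) = (41.1×10³ × 11.3⁴) / (8 × 142.0³ × 6)
  = 6.70125e+08 / 1.37438e+08 = 4.8758 N/mm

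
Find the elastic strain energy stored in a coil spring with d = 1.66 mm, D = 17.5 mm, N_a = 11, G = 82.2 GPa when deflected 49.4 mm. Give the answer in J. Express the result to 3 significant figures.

k = Gd⁴/(8D³N_a) = (82.2×10³)(1.66⁴)/(8·17.5³·11) = 1.3234 N/mm
U = ½kδ² = 0.5 × 1.3234 × 49.4² = 1614.8 N·mm = 1.6148 J

1.61 J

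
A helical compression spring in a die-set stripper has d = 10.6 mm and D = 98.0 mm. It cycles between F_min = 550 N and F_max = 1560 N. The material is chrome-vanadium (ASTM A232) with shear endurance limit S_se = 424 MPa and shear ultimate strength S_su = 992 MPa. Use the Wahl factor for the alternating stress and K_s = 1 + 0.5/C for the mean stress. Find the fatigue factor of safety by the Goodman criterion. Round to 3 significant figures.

C = D/d = 98.0/10.6 = 9.2453; K_W = (4C−1)/(4C−4)+0.615/C = 1.1575; K_s = 1+0.5/C = 1.0541
F_a = (F_max−F_min)/2 = 505 N; F_m = (F_max+F_min)/2 = 1055 N
τ_a = K_W·8F_aD/(πd³) = 1.1575 × 105.81 = 122.48 MPa
τ_m = K_s·8F_mD/(πd³) = 1.0541 × 221.06 = 233.01 MPa
Goodman: 1/n_f = τ_a/S_se + τ_m/S_su = 122.48/424 + 233.01/992 = 0.28886 + 0.23489 = 0.52375
n_f = 1/0.52375 = 1.909

1.91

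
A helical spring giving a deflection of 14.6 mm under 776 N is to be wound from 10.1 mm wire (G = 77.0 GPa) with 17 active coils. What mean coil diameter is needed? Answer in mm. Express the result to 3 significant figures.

Required rate k = F/δ = 776/14.6 = 53.151 N/mm
D = (Gd⁴/(8N_a·k))^(1/3) = (77.0×10³·10.1⁴/(8·17·53.151))^(1/3)
  = (110848)^(1/3) = 48.0370 mm

48.0 mm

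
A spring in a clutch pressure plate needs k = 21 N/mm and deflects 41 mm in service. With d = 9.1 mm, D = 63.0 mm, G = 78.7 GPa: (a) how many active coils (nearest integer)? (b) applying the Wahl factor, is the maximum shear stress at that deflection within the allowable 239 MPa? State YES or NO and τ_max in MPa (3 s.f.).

(a) 13 coils; (b) YES, τ_max = 220 MPa

N_a = Gd⁴/(8D³k) = (78.7×10³)(9.1⁴)/(8·63.0³·21) = 12.85 → N_a = 13
Actual rate k = Gd⁴/(8D³·13) = 20.753 N/mm
Working load F = kδ = 20.753·41 = 850.88 N
C = 63.0/9.1 = 6.9231; K_W = (4C−1)/(4C−4)+0.615/C = 1.2155
τ_max = K_W·8FD/(πd³) = 1.2155·181.14 = 220.17 MPa
τ_max ≤ 239 MPa → acceptable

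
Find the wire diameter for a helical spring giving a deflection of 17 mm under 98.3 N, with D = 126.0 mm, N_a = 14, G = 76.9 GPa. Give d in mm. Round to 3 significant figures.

11.4 mm

Required rate k = F/δ = 98.3/17 = 5.7824 N/mm
d = (8D³N_a·k / G)^(1/4) = (8·126.0³·14·5.7824 / (76.9×10³))^0.25
  = (16846)^0.25 = 11.3927 mm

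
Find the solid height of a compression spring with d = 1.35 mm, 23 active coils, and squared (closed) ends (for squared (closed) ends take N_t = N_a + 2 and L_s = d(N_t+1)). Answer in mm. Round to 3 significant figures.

squared (closed) ends: N_t = N_a + 2 = 23 + 2 = 25
L_s = d·(N_t+1) = 1.35 × 26 = 35.1 mm

35.1 mm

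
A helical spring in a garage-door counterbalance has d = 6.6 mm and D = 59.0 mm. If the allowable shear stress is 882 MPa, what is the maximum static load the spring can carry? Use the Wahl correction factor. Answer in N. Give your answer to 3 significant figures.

1450 N

C = D/d = 59.0/6.6 = 8.9394
K_W = (4C−1)/(4C−4) + 0.615/C = 34.758/31.758 + 0.0688 = 1.1633
τ_max = K·8FD/(πd³) → F_max = τ_allow·πd³/(8DK)
F_max = 882·π·6.6³/(8·59.0·1.1633) = 7.9662e+05/549.06 = 1450.9 N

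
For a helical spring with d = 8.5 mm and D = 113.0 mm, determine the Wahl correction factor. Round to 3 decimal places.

1.107

C = D/d = 113.0/8.5 = 13.2941
K_W = (4C−1)/(4C−4) + 0.615/C = 52.176/49.176 + 0.0463 = 1.1073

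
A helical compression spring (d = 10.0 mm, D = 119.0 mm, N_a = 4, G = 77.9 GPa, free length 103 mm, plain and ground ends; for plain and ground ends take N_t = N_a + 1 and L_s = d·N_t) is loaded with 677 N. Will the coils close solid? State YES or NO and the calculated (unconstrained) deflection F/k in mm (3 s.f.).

k = Gd⁴/(8D³N_a) = (77.9×10³)(10.0⁴)/(8·119.0³·4) = 14.446 N/mm
N_t = 5; L_s = 10.0·5 = 50 mm; δ_solid = L₀ − L_s = 103 − 50 = 53 mm
δ = F/k = 677/14.446 = 46.864 mm
δ < δ_solid → spring does not go solid

NO, δ = 46.9 mm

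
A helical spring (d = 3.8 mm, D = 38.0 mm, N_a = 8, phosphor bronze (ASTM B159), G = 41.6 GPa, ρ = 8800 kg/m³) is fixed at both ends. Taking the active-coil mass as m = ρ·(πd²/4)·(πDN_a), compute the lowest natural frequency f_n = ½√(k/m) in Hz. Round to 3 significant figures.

k = Gd⁴/(8D³N_a) = (41.6×10³)(3.8⁴)/(8·38.0³·8) = 2.47 N/mm = 2470 N/m
Wire length L = πDN_a = π·38.0·8 = 955.04 mm
m = ρ·(πd²/4)·L = 8800 × 11.341×10⁻⁶ m² × 0.95504 m = 0.095315 kg
f_n = ½√(k/m) = 0.5·√(2470/0.095315) = 0.5·√(25914) = 80.489 Hz

80.5 Hz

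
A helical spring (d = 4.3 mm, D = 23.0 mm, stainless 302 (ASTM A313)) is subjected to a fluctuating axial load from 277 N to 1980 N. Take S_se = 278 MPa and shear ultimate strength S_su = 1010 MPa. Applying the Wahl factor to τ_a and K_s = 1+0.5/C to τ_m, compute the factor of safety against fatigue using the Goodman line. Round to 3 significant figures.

0.263

C = D/d = 23.0/4.3 = 5.3488; K_W = (4C−1)/(4C−4)+0.615/C = 1.2874; K_s = 1+0.5/C = 1.0935
F_a = (F_max−F_min)/2 = 851.5 N; F_m = (F_max+F_min)/2 = 1128.5 N
τ_a = K_W·8F_aD/(πd³) = 1.2874 × 627.26 = 807.56 MPa
τ_m = K_s·8F_mD/(πd³) = 1.0935 × 831.31 = 909.02 MPa
Goodman: 1/n_f = τ_a/S_se + τ_m/S_su = 807.56/278 + 909.02/1010 = 2.90488 + 0.90002 = 3.8049
n_f = 1/3.8049 = 0.2628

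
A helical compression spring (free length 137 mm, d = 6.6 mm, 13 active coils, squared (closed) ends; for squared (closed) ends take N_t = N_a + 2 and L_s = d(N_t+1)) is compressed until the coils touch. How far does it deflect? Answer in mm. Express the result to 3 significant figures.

31.4 mm

N_t = 15; L_s = 6.6·16 = 105.6 mm
δ_solid = L₀ − L_s = 137 − 105.6 = 31.4 mm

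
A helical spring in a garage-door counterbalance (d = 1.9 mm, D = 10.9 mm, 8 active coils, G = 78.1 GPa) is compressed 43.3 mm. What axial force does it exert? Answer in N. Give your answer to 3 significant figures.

k = Gd⁴/(8D³N_a) = (78.1×10³)(1.9⁴)/(8·10.9³·8) = 12.28 N/mm
F = k·δ = 12.28 × 43.3 = 531.73 N

532 N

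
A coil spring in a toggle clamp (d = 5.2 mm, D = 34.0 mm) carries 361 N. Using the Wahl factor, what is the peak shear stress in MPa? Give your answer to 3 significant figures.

273 MPa

Spring index C = D/d = 34.0/5.2 = 6.5385
K_W = (4C−1)/(4C−4) + 0.615/C = 25.154/22.154 + 0.0941 = 1.2295
τ₀ = 8FD/(πd³) = 8·361·34.0/(π·5.2³) = 98192/441.73 = 222.29 MPa
τ_max = K·τ₀ = 1.2295 × 222.29 = 273.3 MPa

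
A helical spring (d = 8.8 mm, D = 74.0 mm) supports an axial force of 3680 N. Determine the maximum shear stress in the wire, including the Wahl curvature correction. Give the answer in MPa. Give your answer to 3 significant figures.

1200 MPa

Spring index C = D/d = 74.0/8.8 = 8.4091
K_W = (4C−1)/(4C−4) + 0.615/C = 32.636/29.636 + 0.0731 = 1.1744
τ₀ = 8FD/(πd³) = 8·3680·74.0/(π·8.8³) = 2.17856e+06/2140.9 = 1017.6 MPa
τ_max = K·τ₀ = 1.1744 × 1017.6 = 1195 MPa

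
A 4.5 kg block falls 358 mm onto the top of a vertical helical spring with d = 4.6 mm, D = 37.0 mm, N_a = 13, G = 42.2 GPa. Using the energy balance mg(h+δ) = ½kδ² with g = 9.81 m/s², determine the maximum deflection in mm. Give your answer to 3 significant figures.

107 mm

k = Gd⁴/(8D³N_a) = (42.2×10³)(4.6⁴)/(8·37.0³·13) = 3.5868 N/mm
W = mg = 4.5 × 9.81 = 44.145 N
½kδ² − Wδ − Wh = 0 → δ = (W + √(W² + 2kWh))/k
δ = (44.145 + √(1948.8 + 113370))/3.5868 = (44.145 + 339.59)/3.5868 = 106.98 mm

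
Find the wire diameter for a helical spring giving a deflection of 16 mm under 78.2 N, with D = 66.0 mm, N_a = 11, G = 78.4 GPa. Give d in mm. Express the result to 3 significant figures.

Required rate k = F/δ = 78.2/16 = 4.8875 N/mm
d = (8D³N_a·k / G)^(1/4) = (8·66.0³·11·4.8875 / (78.4×10³))^0.25
  = (1577.2)^0.25 = 6.3019 mm

6.30 mm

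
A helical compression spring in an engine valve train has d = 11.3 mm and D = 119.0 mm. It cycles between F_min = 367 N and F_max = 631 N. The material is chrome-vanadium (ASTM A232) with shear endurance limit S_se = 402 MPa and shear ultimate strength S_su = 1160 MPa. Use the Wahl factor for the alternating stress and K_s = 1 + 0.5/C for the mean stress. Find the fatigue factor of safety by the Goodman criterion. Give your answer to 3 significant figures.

5.78

C = D/d = 119.0/11.3 = 10.5310; K_W = (4C−1)/(4C−4)+0.615/C = 1.1371; K_s = 1+0.5/C = 1.0475
F_a = (F_max−F_min)/2 = 132 N; F_m = (F_max+F_min)/2 = 499 N
τ_a = K_W·8F_aD/(πd³) = 1.1371 × 27.722 = 31.522 MPa
τ_m = K_s·8F_mD/(πd³) = 1.0475 × 104.8 = 109.77 MPa
Goodman: 1/n_f = τ_a/S_se + τ_m/S_su = 31.522/402 + 109.77/1160 = 0.07841 + 0.09463 = 0.17305
n_f = 1/0.17305 = 5.779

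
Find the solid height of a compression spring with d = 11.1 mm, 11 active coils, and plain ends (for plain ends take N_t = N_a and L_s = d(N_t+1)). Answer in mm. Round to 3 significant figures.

133 mm

plain ends: N_t = N_a = 11
L_s = d·(N_t+1) = 11.1 × 12 = 133.2 mm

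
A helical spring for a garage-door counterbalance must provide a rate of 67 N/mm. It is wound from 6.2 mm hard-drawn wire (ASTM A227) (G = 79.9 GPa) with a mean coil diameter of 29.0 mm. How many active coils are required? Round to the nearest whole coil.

N_a = Gd⁴/(8D³k) = (79.9×10³ × 6.2⁴)/(8 × 29.0³ × 67)
    = 1.18063e+08 / 1.30725e+07 = 9.031 → 9 coils

9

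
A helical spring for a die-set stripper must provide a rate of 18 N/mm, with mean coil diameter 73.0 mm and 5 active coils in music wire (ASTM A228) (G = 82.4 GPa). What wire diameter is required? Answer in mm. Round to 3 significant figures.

d = (8D³N_a·k / G)^(1/4) = (8·73.0³·5·18 / (82.4×10³))^0.25
  = (3399.2)^0.25 = 7.6356 mm

7.64 mm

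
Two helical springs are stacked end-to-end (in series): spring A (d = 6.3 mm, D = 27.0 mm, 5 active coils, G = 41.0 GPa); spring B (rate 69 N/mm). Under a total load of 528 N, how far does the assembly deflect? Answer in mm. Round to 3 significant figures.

k_A = Gd⁴/(8D³N_a) = (41.0×10³)(6.3⁴)/(8·27.0³·5) = 82.034 N/mm
Series: 1/k_eq = 1/82.034 + 1/69 = 0.026683; k_eq = 37.477 N/mm
δ = F/k_eq = 528/37.477 = 14.089 mm

14.1 mm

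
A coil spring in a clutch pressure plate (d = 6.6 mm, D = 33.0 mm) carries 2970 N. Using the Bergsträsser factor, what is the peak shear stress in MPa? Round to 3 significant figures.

1120 MPa

Spring index C = D/d = 33.0/6.6 = 5.0000
K_B = (4C+2)/(4C−3) = 22.000/17.000 = 1.2941
τ₀ = 8FD/(πd³) = 8·2970·33.0/(π·6.6³) = 784080/903.2 = 868.12 MPa
τ_max = K·τ₀ = 1.2941 × 868.12 = 1123.4 MPa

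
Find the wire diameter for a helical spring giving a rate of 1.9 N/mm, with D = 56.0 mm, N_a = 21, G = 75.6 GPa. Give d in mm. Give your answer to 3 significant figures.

5.22 mm

d = (8D³N_a·k / G)^(1/4) = (8·56.0³·21·1.9 / (75.6×10³))^0.25
  = (741.49)^0.25 = 5.2183 mm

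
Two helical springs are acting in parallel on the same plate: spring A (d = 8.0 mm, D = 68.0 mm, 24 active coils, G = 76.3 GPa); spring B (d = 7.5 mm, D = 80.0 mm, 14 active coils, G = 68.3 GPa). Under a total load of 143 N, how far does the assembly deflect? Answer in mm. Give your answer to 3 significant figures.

k_A = Gd⁴/(8D³N_a) = (76.3×10³)(8.0⁴)/(8·68.0³·24) = 5.1767 N/mm
k_B = Gd⁴/(8D³N_a) = (68.3×10³)(7.5⁴)/(8·80.0³·14) = 3.7686 N/mm
Parallel: k_eq = 5.1767 + 3.7686 = 8.9453 N/mm
δ = F/k_eq = 143/8.9453 = 15.986 mm

16.0 mm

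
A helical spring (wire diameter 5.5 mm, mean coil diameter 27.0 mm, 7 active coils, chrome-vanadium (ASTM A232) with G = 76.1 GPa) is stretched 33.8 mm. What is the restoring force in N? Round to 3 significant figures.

k = Gd⁴/(8D³N_a) = (76.1×10³)(5.5⁴)/(8·27.0³·7) = 63.177 N/mm
F = k·δ = 63.177 × 33.8 = 2135.4 N

2140 N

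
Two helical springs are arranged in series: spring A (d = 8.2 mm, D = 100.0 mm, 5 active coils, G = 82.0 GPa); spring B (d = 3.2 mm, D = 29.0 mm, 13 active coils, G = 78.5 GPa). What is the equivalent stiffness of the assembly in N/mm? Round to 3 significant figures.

2.40 N/mm

k_A = Gd⁴/(8D³N_a) = (82.0×10³)(8.2⁴)/(8·100.0³·5) = 9.2685 N/mm
k_B = Gd⁴/(8D³N_a) = (78.5×10³)(3.2⁴)/(8·29.0³·13) = 3.2452 N/mm
Series: 1/k_eq = 1/9.2685 + 1/3.2452 = 0.41604; k_eq = 2.4036 N/mm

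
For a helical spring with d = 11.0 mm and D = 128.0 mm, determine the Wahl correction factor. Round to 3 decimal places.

1.123

C = D/d = 128.0/11.0 = 11.6364
K_W = (4C−1)/(4C−4) + 0.615/C = 45.545/42.545 + 0.0529 = 1.1234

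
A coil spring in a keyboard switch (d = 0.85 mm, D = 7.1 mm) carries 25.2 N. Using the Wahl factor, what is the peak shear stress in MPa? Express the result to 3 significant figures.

Spring index C = D/d = 7.1/0.85 = 8.3529
K_W = (4C−1)/(4C−4) + 0.615/C = 32.412/29.412 + 0.0736 = 1.1756
τ₀ = 8FD/(πd³) = 8·25.2·7.1/(π·0.85³) = 1431.36/1.9293 = 741.89 MPa
τ_max = K·τ₀ = 1.1756 × 741.89 = 872.19 MPa

872 MPa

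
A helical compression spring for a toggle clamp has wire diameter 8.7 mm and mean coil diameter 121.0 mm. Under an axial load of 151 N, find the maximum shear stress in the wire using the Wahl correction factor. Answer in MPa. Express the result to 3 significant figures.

Spring index C = D/d = 121.0/8.7 = 13.9080
K_W = (4C−1)/(4C−4) + 0.615/C = 54.632/51.632 + 0.0442 = 1.1023
τ₀ = 8FD/(πd³) = 8·151·121.0/(π·8.7³) = 146168/2068.7 = 70.655 MPa
τ_max = K·τ₀ = 1.1023 × 70.655 = 77.885 MPa

77.9 MPa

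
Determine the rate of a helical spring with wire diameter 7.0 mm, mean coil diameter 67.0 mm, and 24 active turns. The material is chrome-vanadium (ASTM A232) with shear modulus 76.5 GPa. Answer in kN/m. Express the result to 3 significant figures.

k = Gd⁴/(8D³N_a) = (76.5×10³ × 7.0⁴) / (8 × 67.0³ × 24)
  = 1.83676e+08 / 5.77465e+07 = 3.1807 N/mm

3.18 kN/m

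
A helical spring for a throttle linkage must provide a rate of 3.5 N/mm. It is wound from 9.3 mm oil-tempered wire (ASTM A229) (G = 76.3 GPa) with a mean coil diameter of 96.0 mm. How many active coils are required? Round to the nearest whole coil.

23

N_a = Gd⁴/(8D³k) = (76.3×10³ × 9.3⁴)/(8 × 96.0³ × 3.5)
    = 5.70764e+08 / 2.47726e+07 = 23.04 → 23 coils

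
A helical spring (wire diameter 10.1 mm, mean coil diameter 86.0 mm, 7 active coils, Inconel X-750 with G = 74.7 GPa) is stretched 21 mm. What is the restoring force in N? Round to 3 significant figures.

k = Gd⁴/(8D³N_a) = (74.7×10³)(10.1⁴)/(8·86.0³·7) = 21.823 N/mm
F = k·δ = 21.823 × 21 = 458.29 N

458 N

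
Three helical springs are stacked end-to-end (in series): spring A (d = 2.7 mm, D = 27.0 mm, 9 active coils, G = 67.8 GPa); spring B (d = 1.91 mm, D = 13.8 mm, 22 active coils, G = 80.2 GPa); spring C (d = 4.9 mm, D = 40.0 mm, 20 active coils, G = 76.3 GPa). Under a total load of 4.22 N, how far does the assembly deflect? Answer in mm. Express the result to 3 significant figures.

4.47 mm

k_A = Gd⁴/(8D³N_a) = (67.8×10³)(2.7⁴)/(8·27.0³·9) = 2.5425 N/mm
k_B = Gd⁴/(8D³N_a) = (80.2×10³)(1.91⁴)/(8·13.8³·22) = 2.3076 N/mm
k_C = Gd⁴/(8D³N_a) = (76.3×10³)(4.9⁴)/(8·40.0³·20) = 4.2955 N/mm
Series: 1/k_eq = 1/2.5425 + 1/2.3076 + 1/4.2955 = 1.0595; k_eq = 0.94387 N/mm
δ = F/k_eq = 4.22/0.94387 = 4.471 mm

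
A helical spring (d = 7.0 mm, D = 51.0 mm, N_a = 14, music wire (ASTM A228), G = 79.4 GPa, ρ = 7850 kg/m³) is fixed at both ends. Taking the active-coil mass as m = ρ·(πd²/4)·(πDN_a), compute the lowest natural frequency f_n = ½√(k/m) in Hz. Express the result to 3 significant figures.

k = Gd⁴/(8D³N_a) = (79.4×10³)(7.0⁴)/(8·51.0³·14) = 12.832 N/mm = 12832 N/m
Wire length L = πDN_a = π·51.0·14 = 2243.1 mm
m = ρ·(πd²/4)·L = 7850 × 38.485×10⁻⁶ m² × 2.2431 m = 0.67765 kg
f_n = ½√(k/m) = 0.5·√(12832/0.67765) = 0.5·√(18936) = 68.803 Hz

68.8 Hz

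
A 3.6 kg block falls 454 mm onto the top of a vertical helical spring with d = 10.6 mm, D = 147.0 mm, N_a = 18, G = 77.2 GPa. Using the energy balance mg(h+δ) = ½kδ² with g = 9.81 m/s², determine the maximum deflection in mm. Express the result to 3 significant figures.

k = Gd⁴/(8D³N_a) = (77.2×10³)(10.6⁴)/(8·147.0³·18) = 2.1307 N/mm
W = mg = 3.6 × 9.81 = 35.316 N
½kδ² − Wδ − Wh = 0 → δ = (W + √(W² + 2kWh))/k
δ = (35.316 + √(1247.2 + 68325.6))/2.1307 = (35.316 + 263.77)/2.1307 = 140.37 mm

140 mm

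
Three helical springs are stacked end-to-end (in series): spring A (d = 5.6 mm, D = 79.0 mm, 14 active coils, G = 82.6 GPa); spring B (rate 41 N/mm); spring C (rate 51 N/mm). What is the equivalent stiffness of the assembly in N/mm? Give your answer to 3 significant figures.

k_A = Gd⁴/(8D³N_a) = (82.6×10³)(5.6⁴)/(8·79.0³·14) = 1.4711 N/mm
Series: 1/k_eq = 1/1.4711 + 1/41 + 1/51 = 0.72378; k_eq = 1.3816 N/mm

1.38 N/mm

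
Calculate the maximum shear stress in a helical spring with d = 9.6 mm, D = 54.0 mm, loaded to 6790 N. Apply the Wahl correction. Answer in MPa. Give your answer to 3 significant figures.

Spring index C = D/d = 54.0/9.6 = 5.6250
K_W = (4C−1)/(4C−4) + 0.615/C = 21.500/18.500 + 0.1093 = 1.2715
τ₀ = 8FD/(πd³) = 8·6790·54.0/(π·9.6³) = 2.93328e+06/2779.5 = 1055.3 MPa
τ_max = K·τ₀ = 1.2715 × 1055.3 = 1341.9 MPa

1340 MPa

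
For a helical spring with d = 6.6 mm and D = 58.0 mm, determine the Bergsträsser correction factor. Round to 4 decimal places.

1.1555

C = D/d = 58.0/6.6 = 8.7879
K_B = (4C+2)/(4C−3) = 37.152/32.152 = 1.1555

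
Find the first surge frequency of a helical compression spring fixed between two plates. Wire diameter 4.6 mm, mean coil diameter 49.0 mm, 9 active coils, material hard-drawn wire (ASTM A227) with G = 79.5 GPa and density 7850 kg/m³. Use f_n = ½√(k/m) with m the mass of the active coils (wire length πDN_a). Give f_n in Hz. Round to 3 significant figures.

k = Gd⁴/(8D³N_a) = (79.5×10³)(4.6⁴)/(8·49.0³·9) = 4.2022 N/mm = 4202.2 N/m
Wire length L = πDN_a = π·49.0·9 = 1385.4 mm
m = ρ·(πd²/4)·L = 7850 × 16.619×10⁻⁶ m² × 1.3854 m = 0.18074 kg
f_n = ½√(k/m) = 0.5·√(4202.2/0.18074) = 0.5·√(23250) = 76.239 Hz

76.2 Hz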